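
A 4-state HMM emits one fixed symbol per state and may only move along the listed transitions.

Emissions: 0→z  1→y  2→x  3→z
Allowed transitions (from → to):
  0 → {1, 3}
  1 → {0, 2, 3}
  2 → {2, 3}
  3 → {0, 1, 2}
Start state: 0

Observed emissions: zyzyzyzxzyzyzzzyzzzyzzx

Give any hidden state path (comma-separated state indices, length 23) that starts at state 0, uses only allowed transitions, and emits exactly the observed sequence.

  t0 'z' -> {0,3}, take 0 (start)
  t1 'y' -> {1}, take 1 (0->1 ok)
  t2 'z' -> {0,3}, take 0 (1->0 ok)
  t3 'y' -> {1}, take 1 (0->1 ok)
  t4 'z' -> {0,3}, take 3 (1->3 ok)
  t5 'y' -> {1}, take 1 (3->1 ok)
  t6 'z' -> {0,3}, take 3 (1->3 ok)
  t7 'x' -> {2}, take 2 (3->2 ok)
  t8 'z' -> {0,3}, take 3 (2->3 ok)
  t9 'y' -> {1}, take 1 (3->1 ok)
  t10 'z' -> {0,3}, take 3 (1->3 ok)
  t11 'y' -> {1}, take 1 (3->1 ok)
  t12 'z' -> {0,3}, take 0 (1->0 ok)
  t13 'z' -> {0,3}, take 3 (0->3 ok)
  t14 'z' -> {0,3}, take 0 (3->0 ok)
  t15 'y' -> {1}, take 1 (0->1 ok)
  t16 'z' -> {0,3}, take 0 (1->0 ok)
  t17 'z' -> {0,3}, take 3 (0->3 ok)
  t18 'z' -> {0,3}, take 0 (3->0 ok)
  t19 'y' -> {1}, take 1 (0->1 ok)
  t20 'z' -> {0,3}, take 0 (1->0 ok)
  t21 'z' -> {0,3}, take 3 (0->3 ok)
  t22 'x' -> {2}, take 2 (3->2 ok)

0,1,0,1,3,1,3,2,3,1,3,1,0,3,0,1,0,3,0,1,0,3,2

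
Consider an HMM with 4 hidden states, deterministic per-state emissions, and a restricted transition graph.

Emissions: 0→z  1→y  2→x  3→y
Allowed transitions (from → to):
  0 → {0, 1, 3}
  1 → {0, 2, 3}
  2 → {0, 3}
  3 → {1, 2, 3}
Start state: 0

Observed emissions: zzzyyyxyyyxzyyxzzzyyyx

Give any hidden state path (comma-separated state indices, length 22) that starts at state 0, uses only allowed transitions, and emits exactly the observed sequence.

0,0,0,3,3,3,2,3,3,1,2,0,3,1,2,0,0,0,1,3,3,2

  pos 0: z in {0}, choose 0; start
  pos 1: z in {0}, choose 0; 0->0 ok
  pos 2: z in {0}, choose 0; 0->0 ok
  pos 3: y in {1,3}, choose 3; 0->3 ok
  pos 4: y in {1,3}, choose 3; 3->3 ok
  pos 5: y in {1,3}, choose 3; 3->3 ok
  pos 6: x in {2}, choose 2; 3->2 ok
  pos 7: y in {1,3}, choose 3; 2->3 ok
  pos 8: y in {1,3}, choose 3; 3->3 ok
  pos 9: y in {1,3}, choose 1; 3->1 ok
  pos 10: x in {2}, choose 2; 1->2 ok
  pos 11: z in {0}, choose 0; 2->0 ok
  pos 12: y in {1,3}, choose 3; 0->3 ok
  pos 13: y in {1,3}, choose 1; 3->1 ok
  pos 14: x in {2}, choose 2; 1->2 ok
  pos 15: z in {0}, choose 0; 2->0 ok
  pos 16: z in {0}, choose 0; 0->0 ok
  pos 17: z in {0}, choose 0; 0->0 ok
  pos 18: y in {1,3}, choose 1; 0->1 ok
  pos 19: y in {1,3}, choose 3; 1->3 ok
  pos 20: y in {1,3}, choose 3; 3->3 ok
  pos 21: x in {2}, choose 2; 3->2 ok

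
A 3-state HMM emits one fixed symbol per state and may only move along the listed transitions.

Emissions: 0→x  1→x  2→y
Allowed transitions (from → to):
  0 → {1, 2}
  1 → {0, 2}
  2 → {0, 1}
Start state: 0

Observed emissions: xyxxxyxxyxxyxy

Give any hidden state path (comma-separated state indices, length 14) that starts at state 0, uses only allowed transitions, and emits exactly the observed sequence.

0,2,0,1,0,2,1,0,2,1,0,2,0,2

  t0 'x' -> {0,1}, take 0 (start)
  t1 'y' -> {2}, take 2 (0->2 ok)
  t2 'x' -> {0,1}, take 0 (2->0 ok)
  t3 'x' -> {0,1}, take 1 (0->1 ok)
  t4 'x' -> {0,1}, take 0 (1->0 ok)
  t5 'y' -> {2}, take 2 (0->2 ok)
  t6 'x' -> {0,1}, take 1 (2->1 ok)
  t7 'x' -> {0,1}, take 0 (1->0 ok)
  t8 'y' -> {2}, take 2 (0->2 ok)
  t9 'x' -> {0,1}, take 1 (2->1 ok)
  t10 'x' -> {0,1}, take 0 (1->0 ok)
  t11 'y' -> {2}, take 2 (0->2 ok)
  t12 'x' -> {0,1}, take 0 (2->0 ok)
  t13 'y' -> {2}, take 2 (0->2 ok)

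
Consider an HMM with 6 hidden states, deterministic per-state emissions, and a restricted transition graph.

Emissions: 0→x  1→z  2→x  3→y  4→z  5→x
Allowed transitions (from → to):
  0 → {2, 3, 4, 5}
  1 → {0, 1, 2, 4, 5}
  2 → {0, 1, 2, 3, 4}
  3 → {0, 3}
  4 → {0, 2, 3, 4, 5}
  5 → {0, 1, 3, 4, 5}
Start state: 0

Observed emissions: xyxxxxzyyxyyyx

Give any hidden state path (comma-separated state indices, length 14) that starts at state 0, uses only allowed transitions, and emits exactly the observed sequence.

  t0 'x' -> {0,2,5}, take 0 (start)
  t1 'y' -> {3}, take 3 (0->3 ok)
  t2 'x' -> {0,2,5}, take 0 (3->0 ok)
  t3 'x' -> {0,2,5}, take 2 (0->2 ok)
  t4 'x' -> {0,2,5}, take 0 (2->0 ok)
  t5 'x' -> {0,2,5}, take 5 (0->5 ok)
  t6 'z' -> {1,4}, take 4 (5->4 ok)
  t7 'y' -> {3}, take 3 (4->3 ok)
  t8 'y' -> {3}, take 3 (3->3 ok)
  t9 'x' -> {0,2,5}, take 0 (3->0 ok)
  t10 'y' -> {3}, take 3 (0->3 ok)
  t11 'y' -> {3}, take 3 (3->3 ok)
  t12 'y' -> {3}, take 3 (3->3 ok)
  t13 'x' -> {0,2,5}, take 0 (3->0 ok)

0,3,0,2,0,5,4,3,3,0,3,3,3,0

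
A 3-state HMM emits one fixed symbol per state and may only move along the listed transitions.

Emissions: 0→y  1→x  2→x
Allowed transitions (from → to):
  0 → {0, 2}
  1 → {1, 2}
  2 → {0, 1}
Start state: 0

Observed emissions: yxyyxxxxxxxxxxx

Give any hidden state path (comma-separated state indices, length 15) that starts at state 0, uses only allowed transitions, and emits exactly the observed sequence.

  0: obs=y cand={0} pick 0 [start]
  1: obs=x cand={1,2} pick 2 [0->2 ok]
  2: obs=y cand={0} pick 0 [2->0 ok]
  3: obs=y cand={0} pick 0 [0->0 ok]
  4: obs=x cand={1,2} pick 2 [0->2 ok]
  5: obs=x cand={1,2} pick 1 [2->1 ok]
  6: obs=x cand={1,2} pick 1 [1->1 ok]
  7: obs=x cand={1,2} pick 1 [1->1 ok]
  8: obs=x cand={1,2} pick 2 [1->2 ok]
  9: obs=x cand={1,2} pick 1 [2->1 ok]
  10: obs=x cand={1,2} pick 1 [1->1 ok]
  11: obs=x cand={1,2} pick 2 [1->2 ok]
  12: obs=x cand={1,2} pick 1 [2->1 ok]
  13: obs=x cand={1,2} pick 2 [1->2 ok]
  14: obs=x cand={1,2} pick 1 [2->1 ok]

0,2,0,0,2,1,1,1,2,1,1,2,1,2,1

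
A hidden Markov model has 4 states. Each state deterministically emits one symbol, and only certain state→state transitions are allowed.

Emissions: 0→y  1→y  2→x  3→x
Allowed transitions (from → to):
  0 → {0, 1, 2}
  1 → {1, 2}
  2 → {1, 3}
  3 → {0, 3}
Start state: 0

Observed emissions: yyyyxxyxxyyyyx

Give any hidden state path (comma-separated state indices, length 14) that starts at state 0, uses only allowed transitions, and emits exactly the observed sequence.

  0: obs=y cand={0,1} pick 0 [start]
  1: obs=y cand={0,1} pick 0 [0->0 ok]
  2: obs=y cand={0,1} pick 0 [0->0 ok]
  3: obs=y cand={0,1} pick 0 [0->0 ok]
  4: obs=x cand={2,3} pick 2 [0->2 ok]
  5: obs=x cand={2,3} pick 3 [2->3 ok]
  6: obs=y cand={0,1} pick 0 [3->0 ok]
  7: obs=x cand={2,3} pick 2 [0->2 ok]
  8: obs=x cand={2,3} pick 3 [2->3 ok]
  9: obs=y cand={0,1} pick 0 [3->0 ok]
  10: obs=y cand={0,1} pick 0 [0->0 ok]
  11: obs=y cand={0,1} pick 1 [0->1 ok]
  12: obs=y cand={0,1} pick 1 [1->1 ok]
  13: obs=x cand={2,3} pick 2 [1->2 ok]

0,0,0,0,2,3,0,2,3,0,0,1,1,2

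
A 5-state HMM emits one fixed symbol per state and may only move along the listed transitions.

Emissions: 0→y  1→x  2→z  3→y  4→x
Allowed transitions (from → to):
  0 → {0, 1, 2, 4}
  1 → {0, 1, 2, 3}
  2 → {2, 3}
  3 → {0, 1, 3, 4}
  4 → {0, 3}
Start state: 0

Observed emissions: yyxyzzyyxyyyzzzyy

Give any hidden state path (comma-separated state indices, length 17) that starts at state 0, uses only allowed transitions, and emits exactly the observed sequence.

0,0,1,0,2,2,3,0,4,3,0,0,2,2,2,3,3

  [0] y  {0,3}  => 0  start
  [1] y  {0,3}  => 0  0->0 ok
  [2] x  {1,4}  => 1  0->1 ok
  [3] y  {0,3}  => 0  1->0 ok
  [4] z  {2}  => 2  0->2 ok
  [5] z  {2}  => 2  2->2 ok
  [6] y  {0,3}  => 3  2->3 ok
  [7] y  {0,3}  => 0  3->0 ok
  [8] x  {1,4}  => 4  0->4 ok
  [9] y  {0,3}  => 3  4->3 ok
  [10] y  {0,3}  => 0  3->0 ok
  [11] y  {0,3}  => 0  0->0 ok
  [12] z  {2}  => 2  0->2 ok
  [13] z  {2}  => 2  2->2 ok
  [14] z  {2}  => 2  2->2 ok
  [15] y  {0,3}  => 3  2->3 ok
  [16] y  {0,3}  => 3  3->3 ok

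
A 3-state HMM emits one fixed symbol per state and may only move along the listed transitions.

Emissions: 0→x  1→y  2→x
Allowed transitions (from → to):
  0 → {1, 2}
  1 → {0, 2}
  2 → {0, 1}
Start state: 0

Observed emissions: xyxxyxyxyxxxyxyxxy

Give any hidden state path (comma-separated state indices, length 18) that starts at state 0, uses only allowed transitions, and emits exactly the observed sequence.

  t0 'x' -> {0,2}, take 0 (start)
  t1 'y' -> {1}, take 1 (0->1 ok)
  t2 'x' -> {0,2}, take 2 (1->2 ok)
  t3 'x' -> {0,2}, take 0 (2->0 ok)
  t4 'y' -> {1}, take 1 (0->1 ok)
  t5 'x' -> {0,2}, take 0 (1->0 ok)
  t6 'y' -> {1}, take 1 (0->1 ok)
  t7 'x' -> {0,2}, take 2 (1->2 ok)
  t8 'y' -> {1}, take 1 (2->1 ok)
  t9 'x' -> {0,2}, take 0 (1->0 ok)
  t10 'x' -> {0,2}, take 2 (0->2 ok)
  t11 'x' -> {0,2}, take 0 (2->0 ok)
  t12 'y' -> {1}, take 1 (0->1 ok)
  t13 'x' -> {0,2}, take 2 (1->2 ok)
  t14 'y' -> {1}, take 1 (2->1 ok)
  t15 'x' -> {0,2}, take 0 (1->0 ok)
  t16 'x' -> {0,2}, take 2 (0->2 ok)
  t17 'y' -> {1}, take 1 (2->1 ok)

0,1,2,0,1,0,1,2,1,0,2,0,1,2,1,0,2,1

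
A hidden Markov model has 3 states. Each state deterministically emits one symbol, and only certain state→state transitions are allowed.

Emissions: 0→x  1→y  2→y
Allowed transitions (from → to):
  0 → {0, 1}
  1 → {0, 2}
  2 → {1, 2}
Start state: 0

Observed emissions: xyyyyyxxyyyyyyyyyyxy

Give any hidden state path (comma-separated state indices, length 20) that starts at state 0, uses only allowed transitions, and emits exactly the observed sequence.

  pos 0: x in {0}, choose 0; start
  pos 1: y in {1,2}, choose 1; 0->1 ok
  pos 2: y in {1,2}, choose 2; 1->2 ok
  pos 3: y in {1,2}, choose 2; 2->2 ok
  pos 4: y in {1,2}, choose 2; 2->2 ok
  pos 5: y in {1,2}, choose 1; 2->1 ok
  pos 6: x in {0}, choose 0; 1->0 ok
  pos 7: x in {0}, choose 0; 0->0 ok
  pos 8: y in {1,2}, choose 1; 0->1 ok
  pos 9: y in {1,2}, choose 2; 1->2 ok
  pos 10: y in {1,2}, choose 2; 2->2 ok
  pos 11: y in {1,2}, choose 1; 2->1 ok
  pos 12: y in {1,2}, choose 2; 1->2 ok
  pos 13: y in {1,2}, choose 2; 2->2 ok
  pos 14: y in {1,2}, choose 2; 2->2 ok
  pos 15: y in {1,2}, choose 2; 2->2 ok
  pos 16: y in {1,2}, choose 2; 2->2 ok
  pos 17: y in {1,2}, choose 1; 2->1 ok
  pos 18: x in {0}, choose 0; 1->0 ok
  pos 19: y in {1,2}, choose 1; 0->1 ok

0,1,2,2,2,1,0,0,1,2,2,1,2,2,2,2,2,1,0,1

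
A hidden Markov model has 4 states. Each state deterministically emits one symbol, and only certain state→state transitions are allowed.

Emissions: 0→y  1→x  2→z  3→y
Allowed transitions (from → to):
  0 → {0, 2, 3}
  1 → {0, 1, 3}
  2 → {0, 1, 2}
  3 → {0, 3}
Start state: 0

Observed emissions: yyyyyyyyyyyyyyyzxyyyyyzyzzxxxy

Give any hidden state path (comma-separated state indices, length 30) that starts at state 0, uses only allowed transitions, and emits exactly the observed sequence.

0,3,3,0,0,3,3,3,0,0,0,3,0,3,0,2,1,3,0,0,3,0,2,0,2,2,1,1,1,0

  0: obs=y cand={0,3} pick 0 [start]
  1: obs=y cand={0,3} pick 3 [0->3 ok]
  2: obs=y cand={0,3} pick 3 [3->3 ok]
  3: obs=y cand={0,3} pick 0 [3->0 ok]
  4: obs=y cand={0,3} pick 0 [0->0 ok]
  5: obs=y cand={0,3} pick 3 [0->3 ok]
  6: obs=y cand={0,3} pick 3 [3->3 ok]
  7: obs=y cand={0,3} pick 3 [3->3 ok]
  8: obs=y cand={0,3} pick 0 [3->0 ok]
  9: obs=y cand={0,3} pick 0 [0->0 ok]
  10: obs=y cand={0,3} pick 0 [0->0 ok]
  11: obs=y cand={0,3} pick 3 [0->3 ok]
  12: obs=y cand={0,3} pick 0 [3->0 ok]
  13: obs=y cand={0,3} pick 3 [0->3 ok]
  14: obs=y cand={0,3} pick 0 [3->0 ok]
  15: obs=z cand={2} pick 2 [0->2 ok]
  16: obs=x cand={1} pick 1 [2->1 ok]
  17: obs=y cand={0,3} pick 3 [1->3 ok]
  18: obs=y cand={0,3} pick 0 [3->0 ok]
  19: obs=y cand={0,3} pick 0 [0->0 ok]
  20: obs=y cand={0,3} pick 3 [0->3 ok]
  21: obs=y cand={0,3} pick 0 [3->0 ok]
  22: obs=z cand={2} pick 2 [0->2 ok]
  23: obs=y cand={0,3} pick 0 [2->0 ok]
  24: obs=z cand={2} pick 2 [0->2 ok]
  25: obs=z cand={2} pick 2 [2->2 ok]
  26: obs=x cand={1} pick 1 [2->1 ok]
  27: obs=x cand={1} pick 1 [1->1 ok]
  28: obs=x cand={1} pick 1 [1->1 ok]
  29: obs=y cand={0,3} pick 0 [1->0 ok]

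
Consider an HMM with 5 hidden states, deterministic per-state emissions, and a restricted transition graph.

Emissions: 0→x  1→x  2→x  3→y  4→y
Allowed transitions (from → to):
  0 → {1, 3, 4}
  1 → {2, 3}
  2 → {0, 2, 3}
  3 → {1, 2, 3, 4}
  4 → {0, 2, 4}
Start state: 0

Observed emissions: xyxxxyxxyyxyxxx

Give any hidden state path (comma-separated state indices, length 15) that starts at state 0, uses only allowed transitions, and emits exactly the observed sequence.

  t0 'x' -> {0,1,2}, take 0 (start)
  t1 'y' -> {3,4}, take 4 (0->4 ok)
  t2 'x' -> {0,1,2}, take 0 (4->0 ok)
  t3 'x' -> {0,1,2}, take 1 (0->1 ok)
  t4 'x' -> {0,1,2}, take 2 (1->2 ok)
  t5 'y' -> {3,4}, take 3 (2->3 ok)
  t6 'x' -> {0,1,2}, take 2 (3->2 ok)
  t7 'x' -> {0,1,2}, take 0 (2->0 ok)
  t8 'y' -> {3,4}, take 4 (0->4 ok)
  t9 'y' -> {3,4}, take 4 (4->4 ok)
  t10 'x' -> {0,1,2}, take 0 (4->0 ok)
  t11 'y' -> {3,4}, take 4 (0->4 ok)
  t12 'x' -> {0,1,2}, take 2 (4->2 ok)
  t13 'x' -> {0,1,2}, take 2 (2->2 ok)
  t14 'x' -> {0,1,2}, take 0 (2->0 ok)

0,4,0,1,2,3,2,0,4,4,0,4,2,2,0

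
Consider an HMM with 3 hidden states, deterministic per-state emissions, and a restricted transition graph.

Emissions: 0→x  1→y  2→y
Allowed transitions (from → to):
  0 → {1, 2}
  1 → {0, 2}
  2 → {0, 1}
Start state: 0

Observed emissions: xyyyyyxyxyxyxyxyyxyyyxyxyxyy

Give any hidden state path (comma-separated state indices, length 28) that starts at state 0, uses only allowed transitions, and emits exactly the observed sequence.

0,2,1,2,1,2,0,1,0,1,0,1,0,1,0,2,1,0,2,1,2,0,2,0,1,0,1,2

  t0 'x' -> {0}, take 0 (start)
  t1 'y' -> {1,2}, take 2 (0->2 ok)
  t2 'y' -> {1,2}, take 1 (2->1 ok)
  t3 'y' -> {1,2}, take 2 (1->2 ok)
  t4 'y' -> {1,2}, take 1 (2->1 ok)
  t5 'y' -> {1,2}, take 2 (1->2 ok)
  t6 'x' -> {0}, take 0 (2->0 ok)
  t7 'y' -> {1,2}, take 1 (0->1 ok)
  t8 'x' -> {0}, take 0 (1->0 ok)
  t9 'y' -> {1,2}, take 1 (0->1 ok)
  t10 'x' -> {0}, take 0 (1->0 ok)
  t11 'y' -> {1,2}, take 1 (0->1 ok)
  t12 'x' -> {0}, take 0 (1->0 ok)
  t13 'y' -> {1,2}, take 1 (0->1 ok)
  t14 'x' -> {0}, take 0 (1->0 ok)
  t15 'y' -> {1,2}, take 2 (0->2 ok)
  t16 'y' -> {1,2}, take 1 (2->1 ok)
  t17 'x' -> {0}, take 0 (1->0 ok)
  t18 'y' -> {1,2}, take 2 (0->2 ok)
  t19 'y' -> {1,2}, take 1 (2->1 ok)
  t20 'y' -> {1,2}, take 2 (1->2 ok)
  t21 'x' -> {0}, take 0 (2->0 ok)
  t22 'y' -> {1,2}, take 2 (0->2 ok)
  t23 'x' -> {0}, take 0 (2->0 ok)
  t24 'y' -> {1,2}, take 1 (0->1 ok)
  t25 'x' -> {0}, take 0 (1->0 ok)
  t26 'y' -> {1,2}, take 1 (0->1 ok)
  t27 'y' -> {1,2}, take 2 (1->2 ok)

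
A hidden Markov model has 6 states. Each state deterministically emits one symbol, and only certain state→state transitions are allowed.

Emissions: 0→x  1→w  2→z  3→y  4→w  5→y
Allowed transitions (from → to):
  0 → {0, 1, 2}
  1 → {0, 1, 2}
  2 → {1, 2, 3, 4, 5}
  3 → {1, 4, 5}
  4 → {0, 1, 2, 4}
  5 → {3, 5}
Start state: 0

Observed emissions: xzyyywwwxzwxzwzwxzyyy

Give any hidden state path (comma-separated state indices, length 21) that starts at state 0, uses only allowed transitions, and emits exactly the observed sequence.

0,2,3,5,3,4,4,1,0,2,1,0,2,1,2,4,0,2,5,5,3

  0: obs=x cand={0} pick 0 [start]
  1: obs=z cand={2} pick 2 [0->2 ok]
  2: obs=y cand={3,5} pick 3 [2->3 ok]
  3: obs=y cand={3,5} pick 5 [3->5 ok]
  4: obs=y cand={3,5} pick 3 [5->3 ok]
  5: obs=w cand={1,4} pick 4 [3->4 ok]
  6: obs=w cand={1,4} pick 4 [4->4 ok]
  7: obs=w cand={1,4} pick 1 [4->1 ok]
  8: obs=x cand={0} pick 0 [1->0 ok]
  9: obs=z cand={2} pick 2 [0->2 ok]
  10: obs=w cand={1,4} pick 1 [2->1 ok]
  11: obs=x cand={0} pick 0 [1->0 ok]
  12: obs=z cand={2} pick 2 [0->2 ok]
  13: obs=w cand={1,4} pick 1 [2->1 ok]
  14: obs=z cand={2} pick 2 [1->2 ok]
  15: obs=w cand={1,4} pick 4 [2->4 ok]
  16: obs=x cand={0} pick 0 [4->0 ok]
  17: obs=z cand={2} pick 2 [0->2 ok]
  18: obs=y cand={3,5} pick 5 [2->5 ok]
  19: obs=y cand={3,5} pick 5 [5->5 ok]
  20: obs=y cand={3,5} pick 3 [5->3 ok]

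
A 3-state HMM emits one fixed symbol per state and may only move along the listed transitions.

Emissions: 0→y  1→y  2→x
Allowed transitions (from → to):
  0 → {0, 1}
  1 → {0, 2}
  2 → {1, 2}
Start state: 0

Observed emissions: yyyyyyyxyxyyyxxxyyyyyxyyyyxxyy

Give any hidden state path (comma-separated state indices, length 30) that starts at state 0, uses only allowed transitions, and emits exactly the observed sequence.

0,0,0,1,0,0,1,2,1,2,1,0,1,2,2,2,1,0,1,0,1,2,1,0,0,1,2,2,1,0

  t0 'y' -> {0,1}, take 0 (start)
  t1 'y' -> {0,1}, take 0 (0->0 ok)
  t2 'y' -> {0,1}, take 0 (0->0 ok)
  t3 'y' -> {0,1}, take 1 (0->1 ok)
  t4 'y' -> {0,1}, take 0 (1->0 ok)
  t5 'y' -> {0,1}, take 0 (0->0 ok)
  t6 'y' -> {0,1}, take 1 (0->1 ok)
  t7 'x' -> {2}, take 2 (1->2 ok)
  t8 'y' -> {0,1}, take 1 (2->1 ok)
  t9 'x' -> {2}, take 2 (1->2 ok)
  t10 'y' -> {0,1}, take 1 (2->1 ok)
  t11 'y' -> {0,1}, take 0 (1->0 ok)
  t12 'y' -> {0,1}, take 1 (0->1 ok)
  t13 'x' -> {2}, take 2 (1->2 ok)
  t14 'x' -> {2}, take 2 (2->2 ok)
  t15 'x' -> {2}, take 2 (2->2 ok)
  t16 'y' -> {0,1}, take 1 (2->1 ok)
  t17 'y' -> {0,1}, take 0 (1->0 ok)
  t18 'y' -> {0,1}, take 1 (0->1 ok)
  t19 'y' -> {0,1}, take 0 (1->0 ok)
  t20 'y' -> {0,1}, take 1 (0->1 ok)
  t21 'x' -> {2}, take 2 (1->2 ok)
  t22 'y' -> {0,1}, take 1 (2->1 ok)
  t23 'y' -> {0,1}, take 0 (1->0 ok)
  t24 'y' -> {0,1}, take 0 (0->0 ok)
  t25 'y' -> {0,1}, take 1 (0->1 ok)
  t26 'x' -> {2}, take 2 (1->2 ok)
  t27 'x' -> {2}, take 2 (2->2 ok)
  t28 'y' -> {0,1}, take 1 (2->1 ok)
  t29 'y' -> {0,1}, take 0 (1->0 ok)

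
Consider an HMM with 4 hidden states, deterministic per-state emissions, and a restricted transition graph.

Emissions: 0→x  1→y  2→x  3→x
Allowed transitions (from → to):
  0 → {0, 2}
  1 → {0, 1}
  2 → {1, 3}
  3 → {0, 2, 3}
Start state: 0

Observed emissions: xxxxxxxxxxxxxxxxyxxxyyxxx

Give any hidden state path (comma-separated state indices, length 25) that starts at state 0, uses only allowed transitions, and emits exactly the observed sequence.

0,2,3,3,3,2,3,3,0,2,3,0,2,3,0,2,1,0,0,2,1,1,0,0,2

  t0 'x' -> {0,2,3}, take 0 (start)
  t1 'x' -> {0,2,3}, take 2 (0->2 ok)
  t2 'x' -> {0,2,3}, take 3 (2->3 ok)
  t3 'x' -> {0,2,3}, take 3 (3->3 ok)
  t4 'x' -> {0,2,3}, take 3 (3->3 ok)
  t5 'x' -> {0,2,3}, take 2 (3->2 ok)
  t6 'x' -> {0,2,3}, take 3 (2->3 ok)
  t7 'x' -> {0,2,3}, take 3 (3->3 ok)
  t8 'x' -> {0,2,3}, take 0 (3->0 ok)
  t9 'x' -> {0,2,3}, take 2 (0->2 ok)
  t10 'x' -> {0,2,3}, take 3 (2->3 ok)
  t11 'x' -> {0,2,3}, take 0 (3->0 ok)
  t12 'x' -> {0,2,3}, take 2 (0->2 ok)
  t13 'x' -> {0,2,3}, take 3 (2->3 ok)
  t14 'x' -> {0,2,3}, take 0 (3->0 ok)
  t15 'x' -> {0,2,3}, take 2 (0->2 ok)
  t16 'y' -> {1}, take 1 (2->1 ok)
  t17 'x' -> {0,2,3}, take 0 (1->0 ok)
  t18 'x' -> {0,2,3}, take 0 (0->0 ok)
  t19 'x' -> {0,2,3}, take 2 (0->2 ok)
  t20 'y' -> {1}, take 1 (2->1 ok)
  t21 'y' -> {1}, take 1 (1->1 ok)
  t22 'x' -> {0,2,3}, take 0 (1->0 ok)
  t23 'x' -> {0,2,3}, take 0 (0->0 ok)
  t24 'x' -> {0,2,3}, take 2 (0->2 ok)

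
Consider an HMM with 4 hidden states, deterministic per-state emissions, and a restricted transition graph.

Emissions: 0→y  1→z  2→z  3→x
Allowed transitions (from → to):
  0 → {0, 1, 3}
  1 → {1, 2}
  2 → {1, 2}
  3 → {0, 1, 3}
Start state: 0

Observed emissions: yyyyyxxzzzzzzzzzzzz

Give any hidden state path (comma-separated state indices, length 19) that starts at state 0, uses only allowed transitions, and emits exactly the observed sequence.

  [0] y  {0}  => 0  start
  [1] y  {0}  => 0  0->0 ok
  [2] y  {0}  => 0  0->0 ok
  [3] y  {0}  => 0  0->0 ok
  [4] y  {0}  => 0  0->0 ok
  [5] x  {3}  => 3  0->3 ok
  [6] x  {3}  => 3  3->3 ok
  [7] z  {1,2}  => 1  3->1 ok
  [8] z  {1,2}  => 1  1->1 ok
  [9] z  {1,2}  => 2  1->2 ok
  [10] z  {1,2}  => 2  2->2 ok
  [11] z  {1,2}  => 2  2->2 ok
  [12] z  {1,2}  => 1  2->1 ok
  [13] z  {1,2}  => 1  1->1 ok
  [14] z  {1,2}  => 1  1->1 ok
  [15] z  {1,2}  => 1  1->1 ok
  [16] z  {1,2}  => 2  1->2 ok
  [17] z  {1,2}  => 1  2->1 ok
  [18] z  {1,2}  => 1  1->1 ok

0,0,0,0,0,3,3,1,1,2,2,2,1,1,1,1,2,1,1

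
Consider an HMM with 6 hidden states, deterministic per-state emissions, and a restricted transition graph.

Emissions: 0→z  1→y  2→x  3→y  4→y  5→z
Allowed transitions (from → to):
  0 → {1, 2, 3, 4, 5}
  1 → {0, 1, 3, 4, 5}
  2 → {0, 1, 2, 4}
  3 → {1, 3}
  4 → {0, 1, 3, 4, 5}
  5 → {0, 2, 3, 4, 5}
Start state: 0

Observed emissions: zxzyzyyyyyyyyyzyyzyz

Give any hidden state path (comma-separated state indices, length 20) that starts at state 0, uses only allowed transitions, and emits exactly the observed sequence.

0,2,0,1,5,3,3,1,3,1,3,1,4,4,5,3,1,5,4,5

  [0] z  {0,5}  => 0  start
  [1] x  {2}  => 2  0->2 ok
  [2] z  {0,5}  => 0  2->0 ok
  [3] y  {1,3,4}  => 1  0->1 ok
  [4] z  {0,5}  => 5  1->5 ok
  [5] y  {1,3,4}  => 3  5->3 ok
  [6] y  {1,3,4}  => 3  3->3 ok
  [7] y  {1,3,4}  => 1  3->1 ok
  [8] y  {1,3,4}  => 3  1->3 ok
  [9] y  {1,3,4}  => 1  3->1 ok
  [10] y  {1,3,4}  => 3  1->3 ok
  [11] y  {1,3,4}  => 1  3->1 ok
  [12] y  {1,3,4}  => 4  1->4 ok
  [13] y  {1,3,4}  => 4  4->4 ok
  [14] z  {0,5}  => 5  4->5 ok
  [15] y  {1,3,4}  => 3  5->3 ok
  [16] y  {1,3,4}  => 1  3->1 ok
  [17] z  {0,5}  => 5  1->5 ok
  [18] y  {1,3,4}  => 4  5->4 ok
  [19] z  {0,5}  => 5  4->5 ok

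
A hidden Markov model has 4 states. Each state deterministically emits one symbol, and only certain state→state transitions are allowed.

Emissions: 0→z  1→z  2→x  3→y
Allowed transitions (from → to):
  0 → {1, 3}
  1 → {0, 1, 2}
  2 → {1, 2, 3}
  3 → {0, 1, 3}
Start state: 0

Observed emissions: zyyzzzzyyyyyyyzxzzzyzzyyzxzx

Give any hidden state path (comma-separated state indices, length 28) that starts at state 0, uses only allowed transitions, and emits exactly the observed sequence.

0,3,3,1,0,1,0,3,3,3,3,3,3,3,1,2,1,1,0,3,1,0,3,3,1,2,1,2

  0: obs=z cand={0,1} pick 0 [start]
  1: obs=y cand={3} pick 3 [0->3 ok]
  2: obs=y cand={3} pick 3 [3->3 ok]
  3: obs=z cand={0,1} pick 1 [3->1 ok]
  4: obs=z cand={0,1} pick 0 [1->0 ok]
  5: obs=z cand={0,1} pick 1 [0->1 ok]
  6: obs=z cand={0,1} pick 0 [1->0 ok]
  7: obs=y cand={3} pick 3 [0->3 ok]
  8: obs=y cand={3} pick 3 [3->3 ok]
  9: obs=y cand={3} pick 3 [3->3 ok]
  10: obs=y cand={3} pick 3 [3->3 ok]
  11: obs=y cand={3} pick 3 [3->3 ok]
  12: obs=y cand={3} pick 3 [3->3 ok]
  13: obs=y cand={3} pick 3 [3->3 ok]
  14: obs=z cand={0,1} pick 1 [3->1 ok]
  15: obs=x cand={2} pick 2 [1->2 ok]
  16: obs=z cand={0,1} pick 1 [2->1 ok]
  17: obs=z cand={0,1} pick 1 [1->1 ok]
  18: obs=z cand={0,1} pick 0 [1->0 ok]
  19: obs=y cand={3} pick 3 [0->3 ok]
  20: obs=z cand={0,1} pick 1 [3->1 ok]
  21: obs=z cand={0,1} pick 0 [1->0 ok]
  22: obs=y cand={3} pick 3 [0->3 ok]
  23: obs=y cand={3} pick 3 [3->3 ok]
  24: obs=z cand={0,1} pick 1 [3->1 ok]
  25: obs=x cand={2} pick 2 [1->2 ok]
  26: obs=z cand={0,1} pick 1 [2->1 ok]
  27: obs=x cand={2} pick 2 [1->2 ok]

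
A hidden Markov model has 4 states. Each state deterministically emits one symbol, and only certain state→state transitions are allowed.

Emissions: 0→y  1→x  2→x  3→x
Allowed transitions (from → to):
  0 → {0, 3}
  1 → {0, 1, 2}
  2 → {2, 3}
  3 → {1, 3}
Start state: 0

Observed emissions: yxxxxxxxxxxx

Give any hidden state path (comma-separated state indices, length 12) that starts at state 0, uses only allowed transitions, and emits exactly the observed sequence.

  [0] y  {0}  => 0  start
  [1] x  {1,2,3}  => 3  0->3 ok
  [2] x  {1,2,3}  => 3  3->3 ok
  [3] x  {1,2,3}  => 1  3->1 ok
  [4] x  {1,2,3}  => 2  1->2 ok
  [5] x  {1,2,3}  => 3  2->3 ok
  [6] x  {1,2,3}  => 1  3->1 ok
  [7] x  {1,2,3}  => 2  1->2 ok
  [8] x  {1,2,3}  => 3  2->3 ok
  [9] x  {1,2,3}  => 1  3->1 ok
  [10] x  {1,2,3}  => 2  1->2 ok
  [11] x  {1,2,3}  => 3  2->3 ok

0,3,3,1,2,3,1,2,3,1,2,3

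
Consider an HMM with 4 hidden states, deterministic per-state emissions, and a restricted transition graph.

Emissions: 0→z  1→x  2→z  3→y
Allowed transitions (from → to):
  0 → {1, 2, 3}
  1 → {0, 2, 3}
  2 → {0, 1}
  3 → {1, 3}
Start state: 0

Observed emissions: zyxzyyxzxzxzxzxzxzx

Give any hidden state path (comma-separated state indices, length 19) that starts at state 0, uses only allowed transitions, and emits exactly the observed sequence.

  0: obs=z cand={0,2} pick 0 [start]
  1: obs=y cand={3} pick 3 [0->3 ok]
  2: obs=x cand={1} pick 1 [3->1 ok]
  3: obs=z cand={0,2} pick 0 [1->0 ok]
  4: obs=y cand={3} pick 3 [0->3 ok]
  5: obs=y cand={3} pick 3 [3->3 ok]
  6: obs=x cand={1} pick 1 [3->1 ok]
  7: obs=z cand={0,2} pick 0 [1->0 ok]
  8: obs=x cand={1} pick 1 [0->1 ok]
  9: obs=z cand={0,2} pick 2 [1->2 ok]
  10: obs=x cand={1} pick 1 [2->1 ok]
  11: obs=z cand={0,2} pick 2 [1->2 ok]
  12: obs=x cand={1} pick 1 [2->1 ok]
  13: obs=z cand={0,2} pick 0 [1->0 ok]
  14: obs=x cand={1} pick 1 [0->1 ok]
  15: obs=z cand={0,2} pick 2 [1->2 ok]
  16: obs=x cand={1} pick 1 [2->1 ok]
  17: obs=z cand={0,2} pick 2 [1->2 ok]
  18: obs=x cand={1} pick 1 [2->1 ok]

0,3,1,0,3,3,1,0,1,2,1,2,1,0,1,2,1,2,1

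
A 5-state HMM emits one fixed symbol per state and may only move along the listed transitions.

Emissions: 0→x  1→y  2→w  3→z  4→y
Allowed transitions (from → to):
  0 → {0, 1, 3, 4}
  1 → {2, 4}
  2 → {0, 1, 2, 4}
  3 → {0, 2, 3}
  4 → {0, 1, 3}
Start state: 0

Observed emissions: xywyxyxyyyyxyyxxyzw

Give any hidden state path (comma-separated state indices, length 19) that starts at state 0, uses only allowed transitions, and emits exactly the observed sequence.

  t0 'x' -> {0}, take 0 (start)
  t1 'y' -> {1,4}, take 1 (0->1 ok)
  t2 'w' -> {2}, take 2 (1->2 ok)
  t3 'y' -> {1,4}, take 4 (2->4 ok)
  t4 'x' -> {0}, take 0 (4->0 ok)
  t5 'y' -> {1,4}, take 4 (0->4 ok)
  t6 'x' -> {0}, take 0 (4->0 ok)
  t7 'y' -> {1,4}, take 1 (0->1 ok)
  t8 'y' -> {1,4}, take 4 (1->4 ok)
  t9 'y' -> {1,4}, take 1 (4->1 ok)
  t10 'y' -> {1,4}, take 4 (1->4 ok)
  t11 'x' -> {0}, take 0 (4->0 ok)
  t12 'y' -> {1,4}, take 1 (0->1 ok)
  t13 'y' -> {1,4}, take 4 (1->4 ok)
  t14 'x' -> {0}, take 0 (4->0 ok)
  t15 'x' -> {0}, take 0 (0->0 ok)
  t16 'y' -> {1,4}, take 4 (0->4 ok)
  t17 'z' -> {3}, take 3 (4->3 ok)
  t18 'w' -> {2}, take 2 (3->2 ok)

0,1,2,4,0,4,0,1,4,1,4,0,1,4,0,0,4,3,2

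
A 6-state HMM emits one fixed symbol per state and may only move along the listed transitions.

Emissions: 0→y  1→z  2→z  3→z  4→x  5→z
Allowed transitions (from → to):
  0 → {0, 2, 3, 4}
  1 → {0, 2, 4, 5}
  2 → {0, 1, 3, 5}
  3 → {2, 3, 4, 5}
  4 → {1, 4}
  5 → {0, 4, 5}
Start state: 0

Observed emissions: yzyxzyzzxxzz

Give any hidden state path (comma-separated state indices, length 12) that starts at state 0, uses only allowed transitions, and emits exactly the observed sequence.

0,2,0,4,1,0,2,3,4,4,1,2

  t0 'y' -> {0}, take 0 (start)
  t1 'z' -> {1,2,3,5}, take 2 (0->2 ok)
  t2 'y' -> {0}, take 0 (2->0 ok)
  t3 'x' -> {4}, take 4 (0->4 ok)
  t4 'z' -> {1,2,3,5}, take 1 (4->1 ok)
  t5 'y' -> {0}, take 0 (1->0 ok)
  t6 'z' -> {1,2,3,5}, take 2 (0->2 ok)
  t7 'z' -> {1,2,3,5}, take 3 (2->3 ok)
  t8 'x' -> {4}, take 4 (3->4 ok)
  t9 'x' -> {4}, take 4 (4->4 ok)
  t10 'z' -> {1,2,3,5}, take 1 (4->1 ok)
  t11 'z' -> {1,2,3,5}, take 2 (1->2 ok)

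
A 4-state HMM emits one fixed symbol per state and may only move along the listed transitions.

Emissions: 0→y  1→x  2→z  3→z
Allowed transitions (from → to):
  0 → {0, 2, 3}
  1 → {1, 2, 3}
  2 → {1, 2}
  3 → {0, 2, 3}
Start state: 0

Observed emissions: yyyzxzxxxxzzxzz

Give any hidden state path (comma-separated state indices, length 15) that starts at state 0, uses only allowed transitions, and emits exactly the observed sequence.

  pos 0: y in {0}, choose 0; start
  pos 1: y in {0}, choose 0; 0->0 ok
  pos 2: y in {0}, choose 0; 0->0 ok
  pos 3: z in {2,3}, choose 2; 0->2 ok
  pos 4: x in {1}, choose 1; 2->1 ok
  pos 5: z in {2,3}, choose 2; 1->2 ok
  pos 6: x in {1}, choose 1; 2->1 ok
  pos 7: x in {1}, choose 1; 1->1 ok
  pos 8: x in {1}, choose 1; 1->1 ok
  pos 9: x in {1}, choose 1; 1->1 ok
  pos 10: z in {2,3}, choose 2; 1->2 ok
  pos 11: z in {2,3}, choose 2; 2->2 ok
  pos 12: x in {1}, choose 1; 2->1 ok
  pos 13: z in {2,3}, choose 3; 1->3 ok
  pos 14: z in {2,3}, choose 3; 3->3 ok

0,0,0,2,1,2,1,1,1,1,2,2,1,3,3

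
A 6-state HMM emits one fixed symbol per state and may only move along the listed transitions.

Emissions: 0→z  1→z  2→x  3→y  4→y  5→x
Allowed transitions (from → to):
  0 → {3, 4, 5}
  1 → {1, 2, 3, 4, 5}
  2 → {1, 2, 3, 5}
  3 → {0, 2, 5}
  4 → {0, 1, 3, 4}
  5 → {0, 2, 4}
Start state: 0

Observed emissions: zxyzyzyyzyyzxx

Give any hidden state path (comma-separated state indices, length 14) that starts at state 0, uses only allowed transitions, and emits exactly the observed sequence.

0,5,4,0,4,1,4,4,1,4,4,1,2,5

  0: obs=z cand={0,1} pick 0 [start]
  1: obs=x cand={2,5} pick 5 [0->5 ok]
  2: obs=y cand={3,4} pick 4 [5->4 ok]
  3: obs=z cand={0,1} pick 0 [4->0 ok]
  4: obs=y cand={3,4} pick 4 [0->4 ok]
  5: obs=z cand={0,1} pick 1 [4->1 ok]
  6: obs=y cand={3,4} pick 4 [1->4 ok]
  7: obs=y cand={3,4} pick 4 [4->4 ok]
  8: obs=z cand={0,1} pick 1 [4->1 ok]
  9: obs=y cand={3,4} pick 4 [1->4 ok]
  10: obs=y cand={3,4} pick 4 [4->4 ok]
  11: obs=z cand={0,1} pick 1 [4->1 ok]
  12: obs=x cand={2,5} pick 2 [1->2 ok]
  13: obs=x cand={2,5} pick 5 [2->5 ok]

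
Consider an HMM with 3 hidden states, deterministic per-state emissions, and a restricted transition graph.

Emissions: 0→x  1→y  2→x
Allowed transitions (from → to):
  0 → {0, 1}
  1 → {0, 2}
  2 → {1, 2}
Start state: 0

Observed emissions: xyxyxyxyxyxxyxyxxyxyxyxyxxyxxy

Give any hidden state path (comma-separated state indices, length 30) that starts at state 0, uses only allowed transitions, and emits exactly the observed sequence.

  pos 0: x in {0,2}, choose 0; start
  pos 1: y in {1}, choose 1; 0->1 ok
  pos 2: x in {0,2}, choose 2; 1->2 ok
  pos 3: y in {1}, choose 1; 2->1 ok
  pos 4: x in {0,2}, choose 2; 1->2 ok
  pos 5: y in {1}, choose 1; 2->1 ok
  pos 6: x in {0,2}, choose 2; 1->2 ok
  pos 7: y in {1}, choose 1; 2->1 ok
  pos 8: x in {0,2}, choose 2; 1->2 ok
  pos 9: y in {1}, choose 1; 2->1 ok
  pos 10: x in {0,2}, choose 2; 1->2 ok
  pos 11: x in {0,2}, choose 2; 2->2 ok
  pos 12: y in {1}, choose 1; 2->1 ok
  pos 13: x in {0,2}, choose 2; 1->2 ok
  pos 14: y in {1}, choose 1; 2->1 ok
  pos 15: x in {0,2}, choose 0; 1->0 ok
  pos 16: x in {0,2}, choose 0; 0->0 ok
  pos 17: y in {1}, choose 1; 0->1 ok
  pos 18: x in {0,2}, choose 0; 1->0 ok
  pos 19: y in {1}, choose 1; 0->1 ok
  pos 20: x in {0,2}, choose 2; 1->2 ok
  pos 21: y in {1}, choose 1; 2->1 ok
  pos 22: x in {0,2}, choose 0; 1->0 ok
  pos 23: y in {1}, choose 1; 0->1 ok
  pos 24: x in {0,2}, choose 0; 1->0 ok
  pos 25: x in {0,2}, choose 0; 0->0 ok
  pos 26: y in {1}, choose 1; 0->1 ok
  pos 27: x in {0,2}, choose 0; 1->0 ok
  pos 28: x in {0,2}, choose 0; 0->0 ok
  pos 29: y in {1}, choose 1; 0->1 ok

0,1,2,1,2,1,2,1,2,1,2,2,1,2,1,0,0,1,0,1,2,1,0,1,0,0,1,0,0,1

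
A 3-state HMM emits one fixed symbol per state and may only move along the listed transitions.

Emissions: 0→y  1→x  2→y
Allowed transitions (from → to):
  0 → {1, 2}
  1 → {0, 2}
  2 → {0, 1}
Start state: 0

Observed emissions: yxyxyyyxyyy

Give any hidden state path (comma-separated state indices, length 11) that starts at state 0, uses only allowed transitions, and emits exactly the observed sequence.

0,1,2,1,0,2,0,1,2,0,2

  pos 0: y in {0,2}, choose 0; start
  pos 1: x in {1}, choose 1; 0->1 ok
  pos 2: y in {0,2}, choose 2; 1->2 ok
  pos 3: x in {1}, choose 1; 2->1 ok
  pos 4: y in {0,2}, choose 0; 1->0 ok
  pos 5: y in {0,2}, choose 2; 0->2 ok
  pos 6: y in {0,2}, choose 0; 2->0 ok
  pos 7: x in {1}, choose 1; 0->1 ok
  pos 8: y in {0,2}, choose 2; 1->2 ok
  pos 9: y in {0,2}, choose 0; 2->0 ok
  pos 10: y in {0,2}, choose 2; 0->2 ok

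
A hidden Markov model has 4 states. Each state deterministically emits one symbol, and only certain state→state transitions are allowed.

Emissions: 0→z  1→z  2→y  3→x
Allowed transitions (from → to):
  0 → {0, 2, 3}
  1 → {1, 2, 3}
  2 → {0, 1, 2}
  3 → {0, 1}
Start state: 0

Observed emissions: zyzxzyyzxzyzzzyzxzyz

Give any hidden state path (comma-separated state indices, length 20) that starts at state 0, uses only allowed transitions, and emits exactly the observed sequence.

  t0 'z' -> {0,1}, take 0 (start)
  t1 'y' -> {2}, take 2 (0->2 ok)
  t2 'z' -> {0,1}, take 0 (2->0 ok)
  t3 'x' -> {3}, take 3 (0->3 ok)
  t4 'z' -> {0,1}, take 0 (3->0 ok)
  t5 'y' -> {2}, take 2 (0->2 ok)
  t6 'y' -> {2}, take 2 (2->2 ok)
  t7 'z' -> {0,1}, take 0 (2->0 ok)
  t8 'x' -> {3}, take 3 (0->3 ok)
  t9 'z' -> {0,1}, take 0 (3->0 ok)
  t10 'y' -> {2}, take 2 (0->2 ok)
  t11 'z' -> {0,1}, take 0 (2->0 ok)
  t12 'z' -> {0,1}, take 0 (0->0 ok)
  t13 'z' -> {0,1}, take 0 (0->0 ok)
  t14 'y' -> {2}, take 2 (0->2 ok)
  t15 'z' -> {0,1}, take 0 (2->0 ok)
  t16 'x' -> {3}, take 3 (0->3 ok)
  t17 'z' -> {0,1}, take 1 (3->1 ok)
  t18 'y' -> {2}, take 2 (1->2 ok)
  t19 'z' -> {0,1}, take 0 (2->0 ok)

0,2,0,3,0,2,2,0,3,0,2,0,0,0,2,0,3,1,2,0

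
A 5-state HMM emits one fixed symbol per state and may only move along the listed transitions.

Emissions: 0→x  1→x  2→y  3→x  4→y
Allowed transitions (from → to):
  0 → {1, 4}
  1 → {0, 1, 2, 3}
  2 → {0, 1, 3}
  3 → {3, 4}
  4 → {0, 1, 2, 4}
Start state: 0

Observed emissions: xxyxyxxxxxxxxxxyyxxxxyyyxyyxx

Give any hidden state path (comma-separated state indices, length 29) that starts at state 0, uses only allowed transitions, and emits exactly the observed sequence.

  pos 0: x in {0,1,3}, choose 0; start
  pos 1: x in {0,1,3}, choose 1; 0->1 ok
  pos 2: y in {2,4}, choose 2; 1->2 ok
  pos 3: x in {0,1,3}, choose 0; 2->0 ok
  pos 4: y in {2,4}, choose 4; 0->4 ok
  pos 5: x in {0,1,3}, choose 1; 4->1 ok
  pos 6: x in {0,1,3}, choose 0; 1->0 ok
  pos 7: x in {0,1,3}, choose 1; 0->1 ok
  pos 8: x in {0,1,3}, choose 0; 1->0 ok
  pos 9: x in {0,1,3}, choose 1; 0->1 ok
  pos 10: x in {0,1,3}, choose 1; 1->1 ok
  pos 11: x in {0,1,3}, choose 3; 1->3 ok
  pos 12: x in {0,1,3}, choose 3; 3->3 ok
  pos 13: x in {0,1,3}, choose 3; 3->3 ok
  pos 14: x in {0,1,3}, choose 3; 3->3 ok
  pos 15: y in {2,4}, choose 4; 3->4 ok
  pos 16: y in {2,4}, choose 2; 4->2 ok
  pos 17: x in {0,1,3}, choose 3; 2->3 ok
  pos 18: x in {0,1,3}, choose 3; 3->3 ok
  pos 19: x in {0,1,3}, choose 3; 3->3 ok
  pos 20: x in {0,1,3}, choose 3; 3->3 ok
  pos 21: y in {2,4}, choose 4; 3->4 ok
  pos 22: y in {2,4}, choose 4; 4->4 ok
  pos 23: y in {2,4}, choose 2; 4->2 ok
  pos 24: x in {0,1,3}, choose 3; 2->3 ok
  pos 25: y in {2,4}, choose 4; 3->4 ok
  pos 26: y in {2,4}, choose 2; 4->2 ok
  pos 27: x in {0,1,3}, choose 0; 2->0 ok
  pos 28: x in {0,1,3}, choose 1; 0->1 ok

0,1,2,0,4,1,0,1,0,1,1,3,3,3,3,4,2,3,3,3,3,4,4,2,3,4,2,0,1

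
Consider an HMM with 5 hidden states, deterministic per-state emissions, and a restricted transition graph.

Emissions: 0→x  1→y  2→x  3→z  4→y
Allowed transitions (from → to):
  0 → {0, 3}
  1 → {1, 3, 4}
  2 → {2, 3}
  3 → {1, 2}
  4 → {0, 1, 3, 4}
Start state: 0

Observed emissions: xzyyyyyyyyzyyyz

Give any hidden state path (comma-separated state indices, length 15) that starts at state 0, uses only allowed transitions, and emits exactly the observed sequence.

  0: obs=x cand={0,2} pick 0 [start]
  1: obs=z cand={3} pick 3 [0->3 ok]
  2: obs=y cand={1,4} pick 1 [3->1 ok]
  3: obs=y cand={1,4} pick 4 [1->4 ok]
  4: obs=y cand={1,4} pick 4 [4->4 ok]
  5: obs=y cand={1,4} pick 4 [4->4 ok]
  6: obs=y cand={1,4} pick 4 [4->4 ok]
  7: obs=y cand={1,4} pick 4 [4->4 ok]
  8: obs=y cand={1,4} pick 1 [4->1 ok]
  9: obs=y cand={1,4} pick 1 [1->1 ok]
  10: obs=z cand={3} pick 3 [1->3 ok]
  11: obs=y cand={1,4} pick 1 [3->1 ok]
  12: obs=y cand={1,4} pick 1 [1->1 ok]
  13: obs=y cand={1,4} pick 1 [1->1 ok]
  14: obs=z cand={3} pick 3 [1->3 ok]

0,3,1,4,4,4,4,4,1,1,3,1,1,1,3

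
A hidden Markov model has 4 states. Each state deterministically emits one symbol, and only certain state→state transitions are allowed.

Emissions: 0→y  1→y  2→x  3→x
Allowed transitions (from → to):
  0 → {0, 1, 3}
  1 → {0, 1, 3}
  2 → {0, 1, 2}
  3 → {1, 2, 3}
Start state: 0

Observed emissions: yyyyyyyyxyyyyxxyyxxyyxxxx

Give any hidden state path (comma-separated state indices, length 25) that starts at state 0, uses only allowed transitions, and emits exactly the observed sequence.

  [0] y  {0,1}  => 0  start
  [1] y  {0,1}  => 0  0->0 ok
  [2] y  {0,1}  => 0  0->0 ok
  [3] y  {0,1}  => 0  0->0 ok
  [4] y  {0,1}  => 1  0->1 ok
  [5] y  {0,1}  => 0  1->0 ok
  [6] y  {0,1}  => 1  0->1 ok
  [7] y  {0,1}  => 1  1->1 ok
  [8] x  {2,3}  => 3  1->3 ok
  [9] y  {0,1}  => 1  3->1 ok
  [10] y  {0,1}  => 0  1->0 ok
  [11] y  {0,1}  => 0  0->0 ok
  [12] y  {0,1}  => 1  0->1 ok
  [13] x  {2,3}  => 3  1->3 ok
  [14] x  {2,3}  => 2  3->2 ok
  [15] y  {0,1}  => 1  2->1 ok
  [16] y  {0,1}  => 1  1->1 ok
  [17] x  {2,3}  => 3  1->3 ok
  [18] x  {2,3}  => 2  3->2 ok
  [19] y  {0,1}  => 1  2->1 ok
  [20] y  {0,1}  => 1  1->1 ok
  [21] x  {2,3}  => 3  1->3 ok
  [22] x  {2,3}  => 3  3->3 ok
  [23] x  {2,3}  => 3  3->3 ok
  [24] x  {2,3}  => 3  3->3 ok

0,0,0,0,1,0,1,1,3,1,0,0,1,3,2,1,1,3,2,1,1,3,3,3,3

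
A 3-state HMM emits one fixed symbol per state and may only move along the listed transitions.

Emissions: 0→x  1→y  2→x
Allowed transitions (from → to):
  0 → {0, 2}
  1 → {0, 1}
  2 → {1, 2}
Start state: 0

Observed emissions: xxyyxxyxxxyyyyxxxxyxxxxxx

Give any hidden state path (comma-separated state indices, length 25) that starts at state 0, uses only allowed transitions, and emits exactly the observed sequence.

0,2,1,1,0,2,1,0,2,2,1,1,1,1,0,0,0,2,1,0,0,0,2,2,2

  [0] x  {0,2}  => 0  start
  [1] x  {0,2}  => 2  0->2 ok
  [2] y  {1}  => 1  2->1 ok
  [3] y  {1}  => 1  1->1 ok
  [4] x  {0,2}  => 0  1->0 ok
  [5] x  {0,2}  => 2  0->2 ok
  [6] y  {1}  => 1  2->1 ok
  [7] x  {0,2}  => 0  1->0 ok
  [8] x  {0,2}  => 2  0->2 ok
  [9] x  {0,2}  => 2  2->2 ok
  [10] y  {1}  => 1  2->1 ok
  [11] y  {1}  => 1  1->1 ok
  [12] y  {1}  => 1  1->1 ok
  [13] y  {1}  => 1  1->1 ok
  [14] x  {0,2}  => 0  1->0 ok
  [15] x  {0,2}  => 0  0->0 ok
  [16] x  {0,2}  => 0  0->0 ok
  [17] x  {0,2}  => 2  0->2 ok
  [18] y  {1}  => 1  2->1 ok
  [19] x  {0,2}  => 0  1->0 ok
  [20] x  {0,2}  => 0  0->0 ok
  [21] x  {0,2}  => 0  0->0 ok
  [22] x  {0,2}  => 2  0->2 ok
  [23] x  {0,2}  => 2  2->2 ok
  [24] x  {0,2}  => 2  2->2 ok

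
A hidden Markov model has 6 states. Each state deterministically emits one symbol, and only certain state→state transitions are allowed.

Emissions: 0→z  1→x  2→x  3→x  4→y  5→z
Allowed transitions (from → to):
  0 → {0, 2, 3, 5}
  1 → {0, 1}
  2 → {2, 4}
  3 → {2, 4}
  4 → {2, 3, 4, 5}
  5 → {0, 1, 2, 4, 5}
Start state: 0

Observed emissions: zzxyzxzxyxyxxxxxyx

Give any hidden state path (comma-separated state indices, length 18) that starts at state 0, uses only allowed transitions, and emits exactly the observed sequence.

0,0,3,4,5,1,0,2,4,2,4,2,2,2,2,2,4,3

  t0 'z' -> {0,5}, take 0 (start)
  t1 'z' -> {0,5}, take 0 (0->0 ok)
  t2 'x' -> {1,2,3}, take 3 (0->3 ok)
  t3 'y' -> {4}, take 4 (3->4 ok)
  t4 'z' -> {0,5}, take 5 (4->5 ok)
  t5 'x' -> {1,2,3}, take 1 (5->1 ok)
  t6 'z' -> {0,5}, take 0 (1->0 ok)
  t7 'x' -> {1,2,3}, take 2 (0->2 ok)
  t8 'y' -> {4}, take 4 (2->4 ok)
  t9 'x' -> {1,2,3}, take 2 (4->2 ok)
  t10 'y' -> {4}, take 4 (2->4 ok)
  t11 'x' -> {1,2,3}, take 2 (4->2 ok)
  t12 'x' -> {1,2,3}, take 2 (2->2 ok)
  t13 'x' -> {1,2,3}, take 2 (2->2 ok)
  t14 'x' -> {1,2,3}, take 2 (2->2 ok)
  t15 'x' -> {1,2,3}, take 2 (2->2 ok)
  t16 'y' -> {4}, take 4 (2->4 ok)
  t17 'x' -> {1,2,3}, take 3 (4->3 ok)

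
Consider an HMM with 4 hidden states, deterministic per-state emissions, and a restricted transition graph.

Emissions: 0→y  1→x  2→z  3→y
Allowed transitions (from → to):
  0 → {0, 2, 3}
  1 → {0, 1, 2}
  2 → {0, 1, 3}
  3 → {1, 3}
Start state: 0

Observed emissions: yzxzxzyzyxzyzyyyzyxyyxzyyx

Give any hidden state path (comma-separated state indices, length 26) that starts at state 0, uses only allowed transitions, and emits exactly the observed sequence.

0,2,1,2,1,2,0,2,3,1,2,0,2,0,0,0,2,3,1,0,3,1,2,3,3,1

  t0 'y' -> {0,3}, take 0 (start)
  t1 'z' -> {2}, take 2 (0->2 ok)
  t2 'x' -> {1}, take 1 (2->1 ok)
  t3 'z' -> {2}, take 2 (1->2 ok)
  t4 'x' -> {1}, take 1 (2->1 ok)
  t5 'z' -> {2}, take 2 (1->2 ok)
  t6 'y' -> {0,3}, take 0 (2->0 ok)
  t7 'z' -> {2}, take 2 (0->2 ok)
  t8 'y' -> {0,3}, take 3 (2->3 ok)
  t9 'x' -> {1}, take 1 (3->1 ok)
  t10 'z' -> {2}, take 2 (1->2 ok)
  t11 'y' -> {0,3}, take 0 (2->0 ok)
  t12 'z' -> {2}, take 2 (0->2 ok)
  t13 'y' -> {0,3}, take 0 (2->0 ok)
  t14 'y' -> {0,3}, take 0 (0->0 ok)
  t15 'y' -> {0,3}, take 0 (0->0 ok)
  t16 'z' -> {2}, take 2 (0->2 ok)
  t17 'y' -> {0,3}, take 3 (2->3 ok)
  t18 'x' -> {1}, take 1 (3->1 ok)
  t19 'y' -> {0,3}, take 0 (1->0 ok)
  t20 'y' -> {0,3}, take 3 (0->3 ok)
  t21 'x' -> {1}, take 1 (3->1 ok)
  t22 'z' -> {2}, take 2 (1->2 ok)
  t23 'y' -> {0,3}, take 3 (2->3 ok)
  t24 'y' -> {0,3}, take 3 (3->3 ok)
  t25 'x' -> {1}, take 1 (3->1 ok)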